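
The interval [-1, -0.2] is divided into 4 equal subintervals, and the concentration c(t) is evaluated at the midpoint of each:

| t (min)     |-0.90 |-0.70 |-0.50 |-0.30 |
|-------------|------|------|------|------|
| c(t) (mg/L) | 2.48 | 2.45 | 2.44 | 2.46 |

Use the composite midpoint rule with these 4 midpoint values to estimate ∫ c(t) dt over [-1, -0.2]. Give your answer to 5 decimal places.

h = 0.2, n = 4.
h·[y(m₁) + y(m₂) + y(m₃) + y(m₄)] = 0.2·(9.83) = 1.96600.

1.96600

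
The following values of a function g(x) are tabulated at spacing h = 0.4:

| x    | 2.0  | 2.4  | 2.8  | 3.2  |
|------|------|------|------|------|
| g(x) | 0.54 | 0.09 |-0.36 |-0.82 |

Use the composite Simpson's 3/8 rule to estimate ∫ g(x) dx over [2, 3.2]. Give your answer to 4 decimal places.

h = 0.4, n = 3.
(3h/8)·[y₀ + 3y₁ + 3y₂ + y₃] = 0.15·(-1.09) = -0.1635.

-0.1635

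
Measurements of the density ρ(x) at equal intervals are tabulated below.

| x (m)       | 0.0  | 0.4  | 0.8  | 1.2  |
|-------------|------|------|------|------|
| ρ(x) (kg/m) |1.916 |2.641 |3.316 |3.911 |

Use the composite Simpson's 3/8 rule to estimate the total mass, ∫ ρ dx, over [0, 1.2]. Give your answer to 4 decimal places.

3.5547

h = 0.4, n = 3.
(3h/8)·[y₀ + 3y₁ + 3y₂ + y₃] = 0.15·(23.698) = 3.5547.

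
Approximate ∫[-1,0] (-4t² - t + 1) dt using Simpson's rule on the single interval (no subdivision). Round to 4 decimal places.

0.1667

S = (b−a)/6 · [f(-1) + 4f(-0.5) + f(0)] = 0.166667·[(-2) + 4·0.5 + 1] = 0.1667.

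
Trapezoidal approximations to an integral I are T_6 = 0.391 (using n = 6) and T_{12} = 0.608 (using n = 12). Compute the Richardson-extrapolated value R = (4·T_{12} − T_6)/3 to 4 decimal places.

R = (4·T_{12} − T_6) / 3 = (4·0.608 − 0.391)/3 = (2.041)/3 = 0.6803.

0.6803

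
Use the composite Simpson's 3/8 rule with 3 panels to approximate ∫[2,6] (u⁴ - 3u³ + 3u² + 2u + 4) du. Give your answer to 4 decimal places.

848.5926

h = (6 − 2)/3 = 1.333333.
Nodes u₀,…,u₃ = 2, 3.333333, 4.666667, 6.
f(u) = u⁴ - 3u³ + 3u² + 2u + 4: f₀=12, f₁=56.345679, f₂=248.049383, f₃=772.
(3h/8)·[f₀ + 3f₁ + 3f₂ + f₃] = 0.5·(1697.185185) = 848.5926.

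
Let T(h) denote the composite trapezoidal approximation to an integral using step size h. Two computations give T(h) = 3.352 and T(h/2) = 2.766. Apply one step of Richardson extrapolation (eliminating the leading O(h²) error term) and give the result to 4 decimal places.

2.5707

R = (4·T(h/2) − T(h)) / 3 = (4·2.766 − 3.352)/3 = (7.712)/3 = 2.5707.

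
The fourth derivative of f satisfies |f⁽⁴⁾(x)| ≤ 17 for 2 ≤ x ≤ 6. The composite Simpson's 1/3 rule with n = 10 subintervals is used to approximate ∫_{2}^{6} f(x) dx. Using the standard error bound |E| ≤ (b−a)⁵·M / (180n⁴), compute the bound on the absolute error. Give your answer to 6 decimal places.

0.009671

|E| ≤ (4)⁵·17 / (180·10⁴) = 17408/1800000 = 0.009671.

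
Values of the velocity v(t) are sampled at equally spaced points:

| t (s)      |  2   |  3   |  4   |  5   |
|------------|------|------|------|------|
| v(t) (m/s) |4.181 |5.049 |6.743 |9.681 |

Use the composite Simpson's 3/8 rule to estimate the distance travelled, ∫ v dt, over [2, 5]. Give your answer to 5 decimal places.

18.46425

h = 1, n = 3.
(3h/8)·[y₀ + 3y₁ + 3y₂ + y₃] = 0.375·(49.238) = 18.46425.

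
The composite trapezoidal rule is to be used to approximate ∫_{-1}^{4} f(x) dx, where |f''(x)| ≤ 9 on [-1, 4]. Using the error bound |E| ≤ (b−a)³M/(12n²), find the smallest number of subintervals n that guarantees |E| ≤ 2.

Need 1125/(12n²) ≤ 2.
n² ≥ 1125/(12·2) = 46.875 ⇒ n ≥ 6.8465, so the smallest n is 7.

7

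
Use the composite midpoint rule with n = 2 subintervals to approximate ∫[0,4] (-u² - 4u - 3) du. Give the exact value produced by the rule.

h = (4 − 0)/2 = 2.
Midpoints m₁,…,m₂ = 1, 3.
f(m₁)=-8, f(m₂)=-24.
h·[f(m₁) + f(m₂)] = 2·(-32) = -64.

-64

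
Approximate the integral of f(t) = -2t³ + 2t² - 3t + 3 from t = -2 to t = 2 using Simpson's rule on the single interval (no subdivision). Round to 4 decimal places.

S = (b−a)/6 · [f(-2) + 4f(0) + f(2)] = 0.666667·[33 + 4·3 + (-11)] = 22.6667.

22.6667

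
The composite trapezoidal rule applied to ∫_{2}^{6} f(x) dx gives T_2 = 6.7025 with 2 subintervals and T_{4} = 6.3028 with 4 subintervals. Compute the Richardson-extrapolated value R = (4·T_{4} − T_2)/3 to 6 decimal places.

R = (4·T_{4} − T_2) / 3 = (4·6.3028 − 6.7025)/3 = (18.5087)/3 = 6.169567.

6.169567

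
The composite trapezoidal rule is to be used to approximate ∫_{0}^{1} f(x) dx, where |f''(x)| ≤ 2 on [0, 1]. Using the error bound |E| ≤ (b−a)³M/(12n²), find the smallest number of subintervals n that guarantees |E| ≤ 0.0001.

41

Need 2/(12n²) ≤ 0.0001.
n² ≥ 2/(12·0.0001) = 1666.67 ⇒ n ≥ 40.8248, so the smallest n is 41.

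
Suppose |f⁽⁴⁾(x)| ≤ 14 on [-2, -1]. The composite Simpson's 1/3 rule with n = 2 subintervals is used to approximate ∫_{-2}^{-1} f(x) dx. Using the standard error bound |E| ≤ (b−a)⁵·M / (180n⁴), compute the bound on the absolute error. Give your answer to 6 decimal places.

0.004861

|E| ≤ (1)⁵·14 / (180·2⁴) = 14/2880 = 0.004861.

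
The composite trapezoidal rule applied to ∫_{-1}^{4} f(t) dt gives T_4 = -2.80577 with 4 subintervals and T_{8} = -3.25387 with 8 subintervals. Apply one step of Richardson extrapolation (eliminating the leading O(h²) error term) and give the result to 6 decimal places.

-3.403237

R = (4·T_{8} − T_4) / 3 = (4·(-3.25387) − (-2.80577))/3 = (-10.20971)/3 = -3.403237.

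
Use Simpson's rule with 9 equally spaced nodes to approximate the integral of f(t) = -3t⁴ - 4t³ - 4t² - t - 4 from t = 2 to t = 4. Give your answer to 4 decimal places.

h = (4 − 2)/8 = 0.25.
Nodes t₀,…,t₈ = 2, 2.25, 2.5, 2.75, 3, 3.25, 3.5, 3.75, 4.
f(t) = -3t⁴ - 4t³ - 4t² - t - 4: f₀=-102, f₁=-148.94921875, f₂=-211.1875, f₃=-291.76171875, f₄=-394, f₅=-521.51171875, f₆=-678.1875, f₇=-868.19921875, f₈=-1096.
(h/3)·[f₀ + 4f₁ + 2f₂ + 4f₃ + 2f₄ + 4f₅ + 2f₆ + 4f₇ + f₈] = 0.083333·(-11086.4375) = -923.8698.

-923.8698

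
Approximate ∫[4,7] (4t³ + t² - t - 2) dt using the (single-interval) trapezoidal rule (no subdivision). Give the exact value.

2517

T = (b−a)/2 · [f(4) + f(7)] = 1.5·[266 + 1412] = 2517.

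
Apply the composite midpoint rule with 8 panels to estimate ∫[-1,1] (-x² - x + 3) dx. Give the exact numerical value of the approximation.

5.34375

h = (1 − (-1))/8 = 0.25.
Midpoints m₁,…,m₈ = -0.875, -0.625, -0.375, -0.125, 0.125, 0.375, 0.625, 0.875.
f(m₁)=3.109375, f(m₂)=3.234375, f(m₃)=3.234375, f(m₄)=3.109375, f(m₅)=2.859375, f(m₆)=2.484375, f(m₇)=1.984375, f(m₈)=1.359375.
h·[f(m₁) + f(m₂) + f(m₃) + f(m₄) + f(m₅) + f(m₆) + f(m₇) + f(m₈)] = 0.25·(21.375) = 5.34375.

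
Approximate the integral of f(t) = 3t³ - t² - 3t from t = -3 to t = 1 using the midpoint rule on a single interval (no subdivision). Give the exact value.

M = (b−a)·f(-1) = 4·(-1) = -4.

-4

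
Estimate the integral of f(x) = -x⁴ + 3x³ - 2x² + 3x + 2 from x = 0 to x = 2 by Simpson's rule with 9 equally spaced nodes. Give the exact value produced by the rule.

h = (2 − 0)/8 = 0.25.
Nodes x₀,…,x₈ = 0, 0.25, 0.5, 0.75, 1, 1.25, 1.5, 1.75, 2.
f(x) = -x⁴ + 3x³ - 2x² + 3x + 2: f₀=2, f₁=2.66796875, f₂=3.3125, f₃=4.07421875, f₄=5, f₅=6.04296875, f₆=7.0625, f₇=7.82421875, f₈=8.
(h/3)·[f₀ + 4f₁ + 2f₂ + 4f₃ + 2f₄ + 4f₅ + 2f₆ + 4f₇ + f₈] = 0.083333·(123.1875) = 10.265625.

10.265625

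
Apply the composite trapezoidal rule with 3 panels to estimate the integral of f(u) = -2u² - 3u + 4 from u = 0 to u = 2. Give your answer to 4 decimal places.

h = (2 − 0)/3 = 0.666667.
Nodes u₀,…,u₃ = 0, 0.666667, 1.333333, 2.
f(u) = -2u² - 3u + 4: f₀=4, f₁=1.111111, f₂=-3.555556, f₃=-10.
(h/2)·[f₀ + 2f₁ + 2f₂ + f₃] = 0.333333·(-10.888889) = -3.6296.

-3.6296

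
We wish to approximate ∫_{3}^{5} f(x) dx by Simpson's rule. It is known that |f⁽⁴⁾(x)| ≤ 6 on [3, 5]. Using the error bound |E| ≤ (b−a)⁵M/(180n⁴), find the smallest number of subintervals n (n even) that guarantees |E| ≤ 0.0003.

Need 192/(180n⁴) ≤ 0.0003.
n⁴ ≥ 192/(180·0.0003) = 3555.56 ⇒ n ≥ 7.7219, so the smallest even n is 8. (n must be even for Simpson's rule.)

8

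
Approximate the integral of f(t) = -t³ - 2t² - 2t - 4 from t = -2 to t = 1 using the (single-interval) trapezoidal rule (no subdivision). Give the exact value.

-13.5

T = (b−a)/2 · [f(-2) + f(1)] = 1.5·[0 + (-9)] = -13.5.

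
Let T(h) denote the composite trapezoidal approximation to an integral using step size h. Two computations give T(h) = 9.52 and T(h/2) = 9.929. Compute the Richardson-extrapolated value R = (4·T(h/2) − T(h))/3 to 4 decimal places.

R = (4·T(h/2) − T(h)) / 3 = (4·9.929 − 9.52)/3 = (30.196)/3 = 10.0653.

10.0653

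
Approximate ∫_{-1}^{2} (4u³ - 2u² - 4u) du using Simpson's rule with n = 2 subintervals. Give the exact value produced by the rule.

h = (2 − (-1))/2 = 1.5.
Nodes u₀,…,u₂ = -1, 0.5, 2.
f(u) = 4u³ - 2u² - 4u: f₀=-2, f₁=-2, f₂=16.
(h/3)·[f₀ + 4f₁ + f₂] = 0.5·(6) = 3.

3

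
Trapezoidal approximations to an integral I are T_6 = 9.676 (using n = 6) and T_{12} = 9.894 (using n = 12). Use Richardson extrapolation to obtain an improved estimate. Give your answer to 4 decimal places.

R = (4·T_{12} − T_6) / 3 = (4·9.894 − 9.676)/3 = (29.900)/3 = 9.9667.

9.9667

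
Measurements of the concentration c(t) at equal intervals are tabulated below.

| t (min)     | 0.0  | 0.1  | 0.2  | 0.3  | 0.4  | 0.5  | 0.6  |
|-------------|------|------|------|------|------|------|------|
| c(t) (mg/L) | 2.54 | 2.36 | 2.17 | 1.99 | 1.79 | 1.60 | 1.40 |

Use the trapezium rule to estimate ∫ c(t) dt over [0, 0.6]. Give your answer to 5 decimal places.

h = 0.1, n = 6.
(h/2)·[y₀ + 2y₁ + 2y₂ + 2y₃ + 2y₄ + 2y₅ + y₆] = 0.05·(23.76) = 1.18800.

1.18800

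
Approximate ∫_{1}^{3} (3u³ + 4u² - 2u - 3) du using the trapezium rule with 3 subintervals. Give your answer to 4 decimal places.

h = (3 − 1)/3 = 0.666667.
Nodes u₀,…,u₃ = 1, 1.666667, 2.333333, 3.
f(u) = 3u³ + 4u² - 2u - 3: f₀=2, f₁=18.666667, f₂=52.222222, f₃=108.
(h/2)·[f₀ + 2f₁ + 2f₂ + f₃] = 0.333333·(251.777778) = 83.9259.

83.9259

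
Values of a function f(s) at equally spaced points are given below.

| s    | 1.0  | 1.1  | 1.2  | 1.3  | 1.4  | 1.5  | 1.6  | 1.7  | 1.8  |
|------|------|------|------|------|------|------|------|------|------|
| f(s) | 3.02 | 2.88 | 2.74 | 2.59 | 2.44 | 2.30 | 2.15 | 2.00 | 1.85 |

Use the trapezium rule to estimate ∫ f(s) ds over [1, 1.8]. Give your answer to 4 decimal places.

1.9535

h = 0.1, n = 8.
(h/2)·[y₀ + 2y₁ + 2y₂ + 2y₃ + 2y₄ + 2y₅ + 2y₆ + 2y₇ + y₈] = 0.05·(39.07) = 1.9535.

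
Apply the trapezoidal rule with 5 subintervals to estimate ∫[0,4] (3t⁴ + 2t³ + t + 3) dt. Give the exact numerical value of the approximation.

808.31616

h = (4 − 0)/5 = 0.8.
Nodes t₀,…,t₅ = 0, 0.8, 1.6, 2.4, 3.2, 4.
f(t) = 3t⁴ + 2t³ + t + 3: f₀=3, f₁=6.0528, f₂=32.4528, f₃=132.5808, f₄=386.3088, f₅=903.
(h/2)·[f₀ + 2f₁ + 2f₂ + 2f₃ + 2f₄ + f₅] = 0.4·(2020.7904) = 808.31616.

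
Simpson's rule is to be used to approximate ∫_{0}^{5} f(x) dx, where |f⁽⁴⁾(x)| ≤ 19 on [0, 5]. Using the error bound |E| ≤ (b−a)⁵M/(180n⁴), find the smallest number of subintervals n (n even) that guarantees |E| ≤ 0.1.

8

Need 59375/(180n⁴) ≤ 0.1.
n⁴ ≥ 59375/(180·0.1) = 3298.61 ⇒ n ≥ 7.5785, so the smallest even n is 8. (n must be even for Simpson's rule.)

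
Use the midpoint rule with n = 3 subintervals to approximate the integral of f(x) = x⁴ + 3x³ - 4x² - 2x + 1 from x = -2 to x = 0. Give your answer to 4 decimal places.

-9.8848

h = (0 − (-2))/3 = 0.666667.
Midpoints m₁,…,m₃ = -1.666667, -1, -0.333333.
f(m₁)=-12.950617, f(m₂)=-3, f(m₃)=1.123457.
h·[f(m₁) + f(m₂) + f(m₃)] = 0.666667·(-14.827160) = -9.8848.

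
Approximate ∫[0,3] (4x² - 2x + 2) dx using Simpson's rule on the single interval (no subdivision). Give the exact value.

33

S = (b−a)/6 · [f(0) + 4f(1.5) + f(3)] = 0.5·[2 + 4·8 + 32] = 33.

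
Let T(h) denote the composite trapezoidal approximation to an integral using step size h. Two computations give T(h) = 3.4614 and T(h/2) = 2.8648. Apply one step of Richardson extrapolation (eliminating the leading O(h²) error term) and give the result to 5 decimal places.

2.66593

R = (4·T(h/2) − T(h)) / 3 = (4·2.8648 − 3.4614)/3 = (7.9978)/3 = 2.66593.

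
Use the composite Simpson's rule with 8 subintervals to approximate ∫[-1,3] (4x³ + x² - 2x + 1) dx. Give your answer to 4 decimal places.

85.3333

h = (3 − (-1))/8 = 0.5.
Nodes x₀,…,x₈ = -1, -0.5, 0, 0.5, 1, 1.5, 2, 2.5, 3.
f(x) = 4x³ + x² - 2x + 1: f₀=0, f₁=1.75, f₂=1, f₃=0.75, f₄=4, f₅=13.75, f₆=33, f₇=64.75, f₈=112.
(h/3)·[f₀ + 4f₁ + 2f₂ + 4f₃ + 2f₄ + 4f₅ + 2f₆ + 4f₇ + f₈] = 0.166667·(512) = 85.3333.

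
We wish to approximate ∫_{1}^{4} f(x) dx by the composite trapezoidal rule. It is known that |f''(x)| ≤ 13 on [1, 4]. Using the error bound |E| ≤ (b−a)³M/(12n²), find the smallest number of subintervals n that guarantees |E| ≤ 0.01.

55

Need 351/(12n²) ≤ 0.01.
n² ≥ 351/(12·0.01) = 2925 ⇒ n ≥ 54.0833, so the smallest n is 55.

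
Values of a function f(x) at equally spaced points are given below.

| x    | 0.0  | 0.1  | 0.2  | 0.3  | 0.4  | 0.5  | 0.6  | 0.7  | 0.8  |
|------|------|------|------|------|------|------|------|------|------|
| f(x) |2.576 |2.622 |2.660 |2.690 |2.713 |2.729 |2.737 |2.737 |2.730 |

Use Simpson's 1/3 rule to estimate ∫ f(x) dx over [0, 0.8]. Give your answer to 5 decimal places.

h = 0.1, n = 8.
(h/3)·[y₀ + 4y₁ + 2y₂ + 4y₃ + 2y₄ + 4y₅ + 2y₆ + 4y₇ + y₈] = 0.033333·(64.638) = 2.15460.

2.15460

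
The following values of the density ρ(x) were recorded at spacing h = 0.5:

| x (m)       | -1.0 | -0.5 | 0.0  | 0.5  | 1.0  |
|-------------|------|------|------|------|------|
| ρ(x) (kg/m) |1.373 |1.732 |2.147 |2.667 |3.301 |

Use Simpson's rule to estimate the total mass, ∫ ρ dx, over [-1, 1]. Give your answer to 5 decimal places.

h = 0.5, n = 4.
(h/3)·[y₀ + 4y₁ + 2y₂ + 4y₃ + y₄] = 0.166667·(26.564) = 4.42733.

4.42733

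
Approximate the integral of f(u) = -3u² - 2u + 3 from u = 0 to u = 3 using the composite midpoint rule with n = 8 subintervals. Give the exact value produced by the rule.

-26.89453125

h = (3 − 0)/8 = 0.375.
Midpoints m₁,…,m₈ = 0.1875, 0.5625, 0.9375, 1.3125, 1.6875, 2.0625, 2.4375, 2.8125.
f(m₁)=2.51953125, f(m₂)=0.92578125, f(m₃)=-1.51171875, f(m₄)=-4.79296875, f(m₅)=-8.91796875, f(m₆)=-13.88671875, f(m₇)=-19.69921875, f(m₈)=-26.35546875.
h·[f(m₁) + f(m₂) + f(m₃) + f(m₄) + f(m₅) + f(m₆) + f(m₇) + f(m₈)] = 0.375·(-71.71875) = -26.89453125.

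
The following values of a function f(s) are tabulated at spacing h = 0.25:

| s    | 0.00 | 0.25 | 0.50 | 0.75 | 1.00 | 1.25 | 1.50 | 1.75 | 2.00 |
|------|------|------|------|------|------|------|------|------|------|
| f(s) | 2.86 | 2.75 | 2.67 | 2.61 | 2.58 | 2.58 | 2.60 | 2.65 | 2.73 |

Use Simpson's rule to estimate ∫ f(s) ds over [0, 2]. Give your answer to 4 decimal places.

5.3042

h = 0.25, n = 8.
(h/3)·[y₀ + 4y₁ + 2y₂ + 4y₃ + 2y₄ + 4y₅ + 2y₆ + 4y₇ + y₈] = 0.083333·(63.65) = 5.3042.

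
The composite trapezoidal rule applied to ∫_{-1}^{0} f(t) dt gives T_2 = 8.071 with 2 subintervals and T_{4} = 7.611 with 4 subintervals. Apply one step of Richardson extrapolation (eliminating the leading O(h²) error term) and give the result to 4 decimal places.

R = (4·T_{4} − T_2) / 3 = (4·7.611 − 8.071)/3 = (22.373)/3 = 7.4577.

7.4577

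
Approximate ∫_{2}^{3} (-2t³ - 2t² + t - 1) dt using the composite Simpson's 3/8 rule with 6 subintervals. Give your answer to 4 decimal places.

h = (3 − 2)/6 = 0.166667.
Nodes t₀,…,t₆ = 2, 2.166667, 2.333333, 2.5, 2.666667, 2.833333, 3.
f(t) = -2t³ - 2t² + t - 1: f₀=-23, f₁=-28.564815, f₂=-34.962963, f₃=-42.25, f₄=-50.481481, f₅=-59.712963, f₆=-70.
(3h/8)·[f₀ + 3f₁ + 3f₂ + 2f₃ + 3f₄ + 3f₅ + f₆] = 0.0625·(-698.666667) = -43.6667.

-43.6667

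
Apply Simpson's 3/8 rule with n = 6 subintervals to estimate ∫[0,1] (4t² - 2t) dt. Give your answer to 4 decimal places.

0.3333

h = (1 − 0)/6 = 0.166667.
Nodes t₀,…,t₆ = 0, 0.166667, 0.333333, 0.5, 0.666667, 0.833333, 1.
f(t) = 4t² - 2t: f₀=0, f₁=-0.222222, f₂=-0.222222, f₃=0, f₄=0.444444, f₅=1.111111, f₆=2.
(3h/8)·[f₀ + 3f₁ + 3f₂ + 2f₃ + 3f₄ + 3f₅ + f₆] = 0.0625·(5.333333) = 0.3333.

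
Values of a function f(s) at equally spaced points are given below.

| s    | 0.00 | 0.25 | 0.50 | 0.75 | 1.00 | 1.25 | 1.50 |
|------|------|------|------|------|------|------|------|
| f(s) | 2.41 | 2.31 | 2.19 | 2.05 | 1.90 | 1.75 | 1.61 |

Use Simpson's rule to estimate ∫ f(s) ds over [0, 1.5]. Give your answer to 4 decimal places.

3.0533

h = 0.25, n = 6.
(h/3)·[y₀ + 4y₁ + 2y₂ + 4y₃ + 2y₄ + 4y₅ + y₆] = 0.083333·(36.64) = 3.0533.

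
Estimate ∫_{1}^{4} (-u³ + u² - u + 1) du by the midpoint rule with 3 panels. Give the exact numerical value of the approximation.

-45.625

h = (4 − 1)/3 = 1.
Midpoints m₁,…,m₃ = 1.5, 2.5, 3.5.
f(m₁)=-1.625, f(m₂)=-10.875, f(m₃)=-33.125.
h·[f(m₁) + f(m₂) + f(m₃)] = 1·(-45.625) = -45.625.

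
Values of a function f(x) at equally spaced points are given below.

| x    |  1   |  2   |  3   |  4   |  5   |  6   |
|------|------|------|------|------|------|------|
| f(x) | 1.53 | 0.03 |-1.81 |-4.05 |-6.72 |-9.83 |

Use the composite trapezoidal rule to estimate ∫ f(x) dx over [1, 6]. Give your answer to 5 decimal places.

h = 1, n = 5.
(h/2)·[y₀ + 2y₁ + 2y₂ + 2y₃ + 2y₄ + y₅] = 0.5·(-33.40) = -16.70000.

-16.70000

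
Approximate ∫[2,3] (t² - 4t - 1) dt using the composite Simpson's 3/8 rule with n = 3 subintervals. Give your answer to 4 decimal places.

h = (3 − 2)/3 = 0.333333.
Nodes t₀,…,t₃ = 2, 2.333333, 2.666667, 3.
f(t) = t² - 4t - 1: f₀=-5, f₁=-4.888889, f₂=-4.555556, f₃=-4.
(3h/8)·[f₀ + 3f₁ + 3f₂ + f₃] = 0.125·(-37.333333) = -4.6667.

-4.6667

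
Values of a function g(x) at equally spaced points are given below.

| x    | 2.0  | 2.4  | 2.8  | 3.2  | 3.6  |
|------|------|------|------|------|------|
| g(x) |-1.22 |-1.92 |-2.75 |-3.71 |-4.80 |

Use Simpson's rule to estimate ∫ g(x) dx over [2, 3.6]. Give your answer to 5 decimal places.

h = 0.4, n = 4.
(h/3)·[y₀ + 4y₁ + 2y₂ + 4y₃ + y₄] = 0.133333·(-34.04) = -4.53867.

-4.53867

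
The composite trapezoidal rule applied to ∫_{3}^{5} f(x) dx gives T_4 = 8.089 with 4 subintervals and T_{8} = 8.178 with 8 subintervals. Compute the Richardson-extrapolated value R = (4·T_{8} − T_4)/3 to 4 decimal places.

R = (4·T_{8} − T_4) / 3 = (4·8.178 − 8.089)/3 = (24.623)/3 = 8.2077.

8.2077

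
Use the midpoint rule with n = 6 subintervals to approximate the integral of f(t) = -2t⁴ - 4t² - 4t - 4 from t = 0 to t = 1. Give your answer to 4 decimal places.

h = (1 − 0)/6 = 0.166667.
Midpoints m₁,…,m₆ = 0.083333, 0.25, 0.416667, 0.583333, 0.75, 0.916667.
f(m₁)=-4.361208, f(m₂)=-5.2578125, f(m₃)=-6.421393, f(m₄)=-7.926022, f(m₅)=-9.8828125, f(m₆)=-12.439911.
h·[f(m₁) + f(m₂) + f(m₃) + f(m₄) + f(m₅) + f(m₆)] = 0.166667·(-46.289159) = -7.7149.

-7.7149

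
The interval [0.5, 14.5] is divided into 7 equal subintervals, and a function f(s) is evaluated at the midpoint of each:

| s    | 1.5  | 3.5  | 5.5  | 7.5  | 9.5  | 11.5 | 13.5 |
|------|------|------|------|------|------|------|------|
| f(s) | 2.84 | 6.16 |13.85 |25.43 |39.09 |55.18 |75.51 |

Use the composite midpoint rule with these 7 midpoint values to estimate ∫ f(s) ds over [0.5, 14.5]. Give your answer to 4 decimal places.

436.1200

h = 2, n = 7.
h·[y(m₁) + y(m₂) + y(m₃) + y(m₄) + y(m₅) + y(m₆) + y(m₇)] = 2·(218.06) = 436.1200.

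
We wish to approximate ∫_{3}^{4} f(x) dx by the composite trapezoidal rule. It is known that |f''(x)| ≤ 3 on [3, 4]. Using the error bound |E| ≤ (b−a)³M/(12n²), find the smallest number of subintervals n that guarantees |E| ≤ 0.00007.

60

Need 3/(12n²) ≤ 0.00007.
n² ≥ 3/(12·0.00007) = 3571.43 ⇒ n ≥ 59.7614, so the smallest n is 60.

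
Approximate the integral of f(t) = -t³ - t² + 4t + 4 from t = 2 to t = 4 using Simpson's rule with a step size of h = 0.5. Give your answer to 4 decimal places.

h = (4 − 2)/4 = 0.5.
Nodes t₀,…,t₄ = 2, 2.5, 3, 3.5, 4.
f(t) = -t³ - t² + 4t + 4: f₀=0, f₁=-7.875, f₂=-20, f₃=-37.125, f₄=-60.
(h/3)·[f₀ + 4f₁ + 2f₂ + 4f₃ + f₄] = 0.166667·(-280) = -46.6667.

-46.6667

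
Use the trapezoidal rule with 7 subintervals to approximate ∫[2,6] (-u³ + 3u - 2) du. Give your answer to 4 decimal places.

h = (6 − 2)/7 = 0.571429.
Nodes u₀,…,u₇ = 2, 2.571429, 3.142857, 3.714286, 4.285714, 4.857143, 5.428571, 6.
f(u) = -u³ + 3u - 2: f₀=-4, f₁=-11.288630, f₂=-23.615160, f₃=-42.099125, f₄=-67.860058, f₅=-102.017493, f₆=-145.690962, f₇=-200.
(h/2)·[f₀ + 2f₁ + 2f₂ + 2f₃ + 2f₄ + 2f₅ + 2f₆ + f₇] = 0.285714·(-989.142857) = -282.6122.

-282.6122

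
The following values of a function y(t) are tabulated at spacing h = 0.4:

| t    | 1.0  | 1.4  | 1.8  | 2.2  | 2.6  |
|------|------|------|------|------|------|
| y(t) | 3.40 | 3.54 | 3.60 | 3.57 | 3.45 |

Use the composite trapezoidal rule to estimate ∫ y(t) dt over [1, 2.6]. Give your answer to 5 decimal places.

h = 0.4, n = 4.
(h/2)·[y₀ + 2y₁ + 2y₂ + 2y₃ + y₄] = 0.2·(28.27) = 5.65400.

5.65400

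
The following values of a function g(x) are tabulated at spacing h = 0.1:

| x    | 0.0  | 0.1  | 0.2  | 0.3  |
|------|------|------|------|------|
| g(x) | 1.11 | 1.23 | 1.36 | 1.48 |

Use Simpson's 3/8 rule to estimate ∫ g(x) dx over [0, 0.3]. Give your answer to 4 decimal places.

h = 0.1, n = 3.
(3h/8)·[y₀ + 3y₁ + 3y₂ + y₃] = 0.0375·(10.36) = 0.3885.

0.3885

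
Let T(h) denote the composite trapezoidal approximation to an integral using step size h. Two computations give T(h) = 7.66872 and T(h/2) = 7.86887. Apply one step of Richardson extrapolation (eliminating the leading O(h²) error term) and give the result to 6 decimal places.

7.935587

R = (4·T(h/2) − T(h)) / 3 = (4·7.86887 − 7.66872)/3 = (23.80676)/3 = 7.935587.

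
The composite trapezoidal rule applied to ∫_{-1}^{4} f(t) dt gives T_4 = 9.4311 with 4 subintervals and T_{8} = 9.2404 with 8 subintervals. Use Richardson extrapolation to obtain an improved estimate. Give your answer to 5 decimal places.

9.17683

R = (4·T_{8} − T_4) / 3 = (4·9.2404 − 9.4311)/3 = (27.5305)/3 = 9.17683.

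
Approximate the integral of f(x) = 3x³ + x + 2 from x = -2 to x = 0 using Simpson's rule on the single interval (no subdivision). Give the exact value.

S = (b−a)/6 · [f(-2) + 4f(-1) + f(0)] = 0.333333·[(-24) + 4·(-2) + 2] = -10.

-10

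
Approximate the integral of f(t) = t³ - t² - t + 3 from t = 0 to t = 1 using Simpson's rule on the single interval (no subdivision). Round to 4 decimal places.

2.4167

S = (b−a)/6 · [f(0) + 4f(0.5) + f(1)] = 0.166667·[3 + 4·2.375 + 2] = 2.4167.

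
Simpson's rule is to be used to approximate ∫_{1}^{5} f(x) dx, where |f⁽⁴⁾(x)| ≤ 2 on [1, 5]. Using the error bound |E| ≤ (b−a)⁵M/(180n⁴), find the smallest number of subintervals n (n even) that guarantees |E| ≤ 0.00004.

24

Need 2048/(180n⁴) ≤ 0.00004.
n⁴ ≥ 2048/(180·0.00004) = 284444 ⇒ n ≥ 23.0940, so the smallest even n is 24. (n must be even for Simpson's rule.)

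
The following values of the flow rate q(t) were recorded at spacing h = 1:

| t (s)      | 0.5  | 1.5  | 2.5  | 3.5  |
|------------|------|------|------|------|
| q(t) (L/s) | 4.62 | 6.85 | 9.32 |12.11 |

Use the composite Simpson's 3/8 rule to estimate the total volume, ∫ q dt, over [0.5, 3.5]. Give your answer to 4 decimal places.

24.4650

h = 1, n = 3.
(3h/8)·[y₀ + 3y₁ + 3y₂ + y₃] = 0.375·(65.24) = 24.4650.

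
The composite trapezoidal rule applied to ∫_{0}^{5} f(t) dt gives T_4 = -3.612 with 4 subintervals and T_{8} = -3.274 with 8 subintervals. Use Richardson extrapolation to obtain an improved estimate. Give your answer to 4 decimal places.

-3.1613

R = (4·T_{8} − T_4) / 3 = (4·(-3.274) − (-3.612))/3 = (-9.484)/3 = -3.1613.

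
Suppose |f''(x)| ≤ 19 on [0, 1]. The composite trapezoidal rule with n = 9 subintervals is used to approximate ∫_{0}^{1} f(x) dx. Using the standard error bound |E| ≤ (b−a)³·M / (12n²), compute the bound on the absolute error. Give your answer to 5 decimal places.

0.01955

|E| ≤ (1)³·19 / (12·9²) = 19/972 = 0.01955.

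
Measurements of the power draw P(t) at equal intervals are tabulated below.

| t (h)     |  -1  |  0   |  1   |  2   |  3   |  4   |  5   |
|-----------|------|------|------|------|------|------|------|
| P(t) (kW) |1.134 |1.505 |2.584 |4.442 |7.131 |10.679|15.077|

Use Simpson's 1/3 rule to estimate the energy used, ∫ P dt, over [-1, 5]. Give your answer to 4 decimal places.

h = 1, n = 6.
(h/3)·[y₀ + 4y₁ + 2y₂ + 4y₃ + 2y₄ + 4y₅ + y₆] = 0.333333·(102.145) = 34.0483.

34.0483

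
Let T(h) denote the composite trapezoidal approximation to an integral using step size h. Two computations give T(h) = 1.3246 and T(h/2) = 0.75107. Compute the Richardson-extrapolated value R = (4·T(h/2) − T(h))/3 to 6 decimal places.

0.559893

R = (4·T(h/2) − T(h)) / 3 = (4·0.75107 − 1.3246)/3 = (1.67968)/3 = 0.559893.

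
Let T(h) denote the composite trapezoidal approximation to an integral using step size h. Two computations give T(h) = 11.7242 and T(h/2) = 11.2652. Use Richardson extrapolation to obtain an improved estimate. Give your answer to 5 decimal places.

R = (4·T(h/2) − T(h)) / 3 = (4·11.2652 − 11.7242)/3 = (33.3366)/3 = 11.11220.

11.11220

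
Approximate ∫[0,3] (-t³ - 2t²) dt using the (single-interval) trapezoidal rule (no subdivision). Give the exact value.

-67.5

T = (b−a)/2 · [f(0) + f(3)] = 1.5·[0 + (-45)] = -67.5.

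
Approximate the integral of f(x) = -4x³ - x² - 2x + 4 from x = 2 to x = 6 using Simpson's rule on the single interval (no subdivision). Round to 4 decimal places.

S = (b−a)/6 · [f(2) + 4f(4) + f(6)] = 0.666667·[(-36) + 4·(-276) + (-908)] = -1365.3333.

-1365.3333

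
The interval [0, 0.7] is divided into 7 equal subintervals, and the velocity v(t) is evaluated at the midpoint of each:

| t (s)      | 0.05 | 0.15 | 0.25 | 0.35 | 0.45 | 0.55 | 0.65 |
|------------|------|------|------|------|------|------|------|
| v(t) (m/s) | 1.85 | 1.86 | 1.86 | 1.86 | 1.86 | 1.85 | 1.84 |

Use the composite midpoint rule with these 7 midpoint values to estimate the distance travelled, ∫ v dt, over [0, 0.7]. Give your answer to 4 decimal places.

1.2980

h = 0.1, n = 7.
h·[y(m₁) + y(m₂) + y(m₃) + y(m₄) + y(m₅) + y(m₆) + y(m₇)] = 0.1·(12.98) = 1.2980.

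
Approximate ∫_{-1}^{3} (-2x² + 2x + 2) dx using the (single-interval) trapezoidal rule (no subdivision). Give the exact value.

-24

T = (b−a)/2 · [f(-1) + f(3)] = 2·[(-2) + (-10)] = -24.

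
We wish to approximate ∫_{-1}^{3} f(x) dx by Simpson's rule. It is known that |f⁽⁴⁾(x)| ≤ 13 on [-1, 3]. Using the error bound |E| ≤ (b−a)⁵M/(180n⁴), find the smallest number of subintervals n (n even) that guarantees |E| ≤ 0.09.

Need 13312/(180n⁴) ≤ 0.09.
n⁴ ≥ 13312/(180·0.09) = 821.728 ⇒ n ≥ 5.3540, so the smallest even n is 6. (n must be even for Simpson's rule.)

6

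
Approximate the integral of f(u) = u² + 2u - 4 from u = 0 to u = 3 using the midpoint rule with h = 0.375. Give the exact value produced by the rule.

h = (3 − 0)/8 = 0.375.
Midpoints m₁,…,m₈ = 0.1875, 0.5625, 0.9375, 1.3125, 1.6875, 2.0625, 2.4375, 2.8125.
f(m₁)=-3.58984375, f(m₂)=-2.55859375, f(m₃)=-1.24609375, f(m₄)=0.34765625, f(m₅)=2.22265625, f(m₆)=4.37890625, f(m₇)=6.81640625, f(m₈)=9.53515625.
h·[f(m₁) + f(m₂) + f(m₃) + f(m₄) + f(m₅) + f(m₆) + f(m₇) + f(m₈)] = 0.375·(15.90625) = 5.96484375.

5.96484375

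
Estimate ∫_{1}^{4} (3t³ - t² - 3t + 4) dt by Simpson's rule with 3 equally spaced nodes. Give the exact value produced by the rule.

159.75

h = (4 − 1)/2 = 1.5.
Nodes t₀,…,t₂ = 1, 2.5, 4.
f(t) = 3t³ - t² - 3t + 4: f₀=3, f₁=37.125, f₂=168.
(h/3)·[f₀ + 4f₁ + f₂] = 0.5·(319.5) = 159.75.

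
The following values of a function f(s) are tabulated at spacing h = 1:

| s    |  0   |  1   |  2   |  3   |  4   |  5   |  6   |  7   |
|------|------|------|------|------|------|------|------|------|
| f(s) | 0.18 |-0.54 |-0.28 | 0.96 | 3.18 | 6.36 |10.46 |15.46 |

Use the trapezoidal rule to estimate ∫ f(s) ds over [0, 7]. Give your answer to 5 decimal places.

27.96000

h = 1, n = 7.
(h/2)·[y₀ + 2y₁ + 2y₂ + 2y₃ + 2y₄ + 2y₅ + 2y₆ + y₇] = 0.5·(55.92) = 27.96000.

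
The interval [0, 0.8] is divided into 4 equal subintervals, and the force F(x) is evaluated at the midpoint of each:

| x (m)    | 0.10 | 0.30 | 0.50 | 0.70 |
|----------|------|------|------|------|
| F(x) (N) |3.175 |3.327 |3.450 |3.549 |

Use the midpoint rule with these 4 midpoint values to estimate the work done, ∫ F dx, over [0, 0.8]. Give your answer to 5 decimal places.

2.70020

h = 0.2, n = 4.
h·[y(m₁) + y(m₂) + y(m₃) + y(m₄)] = 0.2·(13.501) = 2.70020.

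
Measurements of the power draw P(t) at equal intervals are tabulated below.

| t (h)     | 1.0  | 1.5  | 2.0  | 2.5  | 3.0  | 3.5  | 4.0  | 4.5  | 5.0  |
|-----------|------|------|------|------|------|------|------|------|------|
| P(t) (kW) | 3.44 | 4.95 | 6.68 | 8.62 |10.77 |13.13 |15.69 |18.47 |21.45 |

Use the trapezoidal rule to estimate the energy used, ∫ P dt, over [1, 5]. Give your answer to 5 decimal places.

45.37750

h = 0.5, n = 8.
(h/2)·[y₀ + 2y₁ + 2y₂ + 2y₃ + 2y₄ + 2y₅ + 2y₆ + 2y₇ + y₈] = 0.25·(181.51) = 45.37750.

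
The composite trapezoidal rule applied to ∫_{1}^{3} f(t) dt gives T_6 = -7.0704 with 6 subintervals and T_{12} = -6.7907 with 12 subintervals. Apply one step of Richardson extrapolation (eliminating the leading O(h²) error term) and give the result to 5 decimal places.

-6.69747

R = (4·T_{12} − T_6) / 3 = (4·(-6.7907) − (-7.0704))/3 = (-20.0924)/3 = -6.69747.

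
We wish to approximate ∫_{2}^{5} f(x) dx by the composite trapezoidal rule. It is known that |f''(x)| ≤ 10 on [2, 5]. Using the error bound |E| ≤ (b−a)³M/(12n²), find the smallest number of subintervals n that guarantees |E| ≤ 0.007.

57

Need 270/(12n²) ≤ 0.007.
n² ≥ 270/(12·0.007) = 3214.29 ⇒ n ≥ 56.6947, so the smallest n is 57.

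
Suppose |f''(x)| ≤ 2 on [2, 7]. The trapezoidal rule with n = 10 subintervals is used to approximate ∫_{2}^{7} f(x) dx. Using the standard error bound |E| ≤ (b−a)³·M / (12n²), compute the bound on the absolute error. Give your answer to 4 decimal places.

0.2083

|E| ≤ (5)³·2 / (12·10²) = 250/1200 = 0.2083.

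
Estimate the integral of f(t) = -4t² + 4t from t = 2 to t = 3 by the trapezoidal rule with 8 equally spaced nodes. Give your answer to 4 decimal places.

h = (3 − 2)/7 = 0.142857.
Nodes t₀,…,t₇ = 2, 2.142857, 2.285714, 2.428571, 2.571429, 2.714286, 2.857143, 3.
f(t) = -4t² + 4t: f₀=-8, f₁=-9.795918, f₂=-11.755102, f₃=-13.877551, f₄=-16.163265, f₅=-18.612245, f₆=-21.224490, f₇=-24.
(h/2)·[f₀ + 2f₁ + 2f₂ + 2f₃ + 2f₄ + 2f₅ + 2f₆ + f₇] = 0.071429·(-214.857143) = -15.3469.

-15.3469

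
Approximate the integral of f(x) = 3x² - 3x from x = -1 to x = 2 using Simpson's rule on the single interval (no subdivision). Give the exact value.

S = (b−a)/6 · [f(-1) + 4f(0.5) + f(2)] = 0.5·[6 + 4·(-0.75) + 6] = 4.5.

4.5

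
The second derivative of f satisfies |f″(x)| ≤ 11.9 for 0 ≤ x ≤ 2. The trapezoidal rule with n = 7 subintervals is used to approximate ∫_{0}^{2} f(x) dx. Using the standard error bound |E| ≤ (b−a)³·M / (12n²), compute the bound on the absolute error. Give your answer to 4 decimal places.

0.1619

|E| ≤ (2)³·11.9 / (12·7²) = 95.2/588 = 0.1619.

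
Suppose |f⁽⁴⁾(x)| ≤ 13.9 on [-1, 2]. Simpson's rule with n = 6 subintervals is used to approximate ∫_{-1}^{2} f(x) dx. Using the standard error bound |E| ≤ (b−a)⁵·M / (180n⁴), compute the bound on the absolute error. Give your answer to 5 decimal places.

|E| ≤ (3)⁵·13.9 / (180·6⁴) = 3377.7/233280 = 0.01448.

0.01448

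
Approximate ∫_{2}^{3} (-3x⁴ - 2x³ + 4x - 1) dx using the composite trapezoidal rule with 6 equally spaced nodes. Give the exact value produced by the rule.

h = (3 − 2)/5 = 0.2.
Nodes x₀,…,x₅ = 2, 2.2, 2.4, 2.6, 2.8, 3.
f(x) = -3x⁴ - 2x³ + 4x - 1: f₀=-57, f₁=-83.7728, f₂=-118.5808, f₃=-162.8448, f₄=-218.1008, f₅=-286.
(h/2)·[f₀ + 2f₁ + 2f₂ + 2f₃ + 2f₄ + f₅] = 0.1·(-1509.5984) = -150.95984.

-150.95984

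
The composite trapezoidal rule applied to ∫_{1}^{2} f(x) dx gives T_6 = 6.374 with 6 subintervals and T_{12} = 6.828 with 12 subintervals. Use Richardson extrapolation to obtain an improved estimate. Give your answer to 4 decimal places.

6.9793

R = (4·T_{12} − T_6) / 3 = (4·6.828 − 6.374)/3 = (20.938)/3 = 6.9793.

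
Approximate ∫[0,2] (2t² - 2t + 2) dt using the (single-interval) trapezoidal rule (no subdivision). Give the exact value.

8

T = (b−a)/2 · [f(0) + f(2)] = 1·[2 + 6] = 8.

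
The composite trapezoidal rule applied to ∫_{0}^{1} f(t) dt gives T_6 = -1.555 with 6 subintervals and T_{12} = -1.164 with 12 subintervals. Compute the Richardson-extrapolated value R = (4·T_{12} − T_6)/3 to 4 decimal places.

-1.0337

R = (4·T_{12} − T_6) / 3 = (4·(-1.164) − (-1.555))/3 = (-3.101)/3 = -1.0337.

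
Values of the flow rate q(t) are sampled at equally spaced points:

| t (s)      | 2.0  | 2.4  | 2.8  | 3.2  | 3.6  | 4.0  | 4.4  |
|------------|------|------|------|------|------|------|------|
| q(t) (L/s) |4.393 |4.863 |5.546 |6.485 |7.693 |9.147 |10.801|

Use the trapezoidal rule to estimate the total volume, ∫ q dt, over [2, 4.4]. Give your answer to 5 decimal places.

16.53240

h = 0.4, n = 6.
(h/2)·[y₀ + 2y₁ + 2y₂ + 2y₃ + 2y₄ + 2y₅ + y₆] = 0.2·(82.662) = 16.53240.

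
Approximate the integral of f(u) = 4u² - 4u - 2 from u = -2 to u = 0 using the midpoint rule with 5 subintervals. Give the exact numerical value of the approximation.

h = (0 − (-2))/5 = 0.4.
Midpoints m₁,…,m₅ = -1.8, -1.4, -1, -0.6, -0.2.
f(m₁)=18.16, f(m₂)=11.44, f(m₃)=6, f(m₄)=1.84, f(m₅)=-1.04.
h·[f(m₁) + f(m₂) + f(m₃) + f(m₄) + f(m₅)] = 0.4·(36.4) = 14.56.

14.56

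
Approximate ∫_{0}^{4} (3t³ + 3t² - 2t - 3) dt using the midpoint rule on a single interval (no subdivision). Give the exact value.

M = (b−a)·f(2) = 4·(29) = 116.

116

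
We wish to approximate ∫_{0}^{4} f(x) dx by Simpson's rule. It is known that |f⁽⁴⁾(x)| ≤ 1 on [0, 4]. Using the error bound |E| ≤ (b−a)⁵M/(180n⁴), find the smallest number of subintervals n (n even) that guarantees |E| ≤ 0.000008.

30

Need 1024/(180n⁴) ≤ 0.000008.
n⁴ ≥ 1024/(180·0.000008) = 711111 ⇒ n ≥ 29.0392, so the smallest even n is 30. (n must be even for Simpson's rule.)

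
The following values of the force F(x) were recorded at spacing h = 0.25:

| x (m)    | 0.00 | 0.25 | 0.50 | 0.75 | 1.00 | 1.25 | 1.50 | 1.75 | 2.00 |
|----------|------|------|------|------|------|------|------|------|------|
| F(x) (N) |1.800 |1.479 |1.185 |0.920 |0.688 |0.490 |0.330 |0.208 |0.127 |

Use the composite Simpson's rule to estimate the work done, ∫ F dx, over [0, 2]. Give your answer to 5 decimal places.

1.56008

h = 0.25, n = 8.
(h/3)·[y₀ + 4y₁ + 2y₂ + 4y₃ + 2y₄ + 4y₅ + 2y₆ + 4y₇ + y₈] = 0.083333·(18.721) = 1.56008.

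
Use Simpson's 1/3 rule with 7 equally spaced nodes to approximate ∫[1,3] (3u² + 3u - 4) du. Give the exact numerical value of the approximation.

30

h = (3 − 1)/6 = 0.333333.
Nodes u₀,…,u₆ = 1, 1.333333, 1.666667, 2, 2.333333, 2.666667, 3.
f(u) = 3u² + 3u - 4: f₀=2, f₁=5.333333, f₂=9.333333, f₃=14, f₄=19.333333, f₅=25.333333, f₆=32.
(h/3)·[f₀ + 4f₁ + 2f₂ + 4f₃ + 2f₄ + 4f₅ + f₆] = 0.111111·(270) = 30.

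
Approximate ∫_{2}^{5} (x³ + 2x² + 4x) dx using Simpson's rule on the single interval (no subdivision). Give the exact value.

272.25

S = (b−a)/6 · [f(2) + 4f(3.5) + f(5)] = 0.5·[24 + 4·81.375 + 195] = 272.25.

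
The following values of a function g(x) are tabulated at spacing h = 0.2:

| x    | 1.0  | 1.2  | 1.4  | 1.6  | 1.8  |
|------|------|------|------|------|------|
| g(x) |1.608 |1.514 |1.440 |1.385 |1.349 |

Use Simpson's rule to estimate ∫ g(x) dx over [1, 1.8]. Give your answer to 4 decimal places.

1.1622

h = 0.2, n = 4.
(h/3)·[y₀ + 4y₁ + 2y₂ + 4y₃ + y₄] = 0.066667·(17.433) = 1.1622.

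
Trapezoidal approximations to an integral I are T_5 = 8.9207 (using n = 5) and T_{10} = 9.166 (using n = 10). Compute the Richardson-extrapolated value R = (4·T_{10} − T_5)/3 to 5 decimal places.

9.24777

R = (4·T_{10} − T_5) / 3 = (4·9.166 − 8.9207)/3 = (27.7433)/3 = 9.24777.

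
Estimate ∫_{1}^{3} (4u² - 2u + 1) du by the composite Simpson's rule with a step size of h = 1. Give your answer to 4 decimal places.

28.6667

h = (3 − 1)/2 = 1.
Nodes u₀,…,u₂ = 1, 2, 3.
f(u) = 4u² - 2u + 1: f₀=3, f₁=13, f₂=31.
(h/3)·[f₀ + 4f₁ + f₂] = 0.333333·(86) = 28.6667.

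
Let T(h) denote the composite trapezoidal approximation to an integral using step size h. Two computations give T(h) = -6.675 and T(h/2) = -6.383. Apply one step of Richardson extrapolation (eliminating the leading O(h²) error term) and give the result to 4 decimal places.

R = (4·T(h/2) − T(h)) / 3 = (4·(-6.383) − (-6.675))/3 = (-18.857)/3 = -6.2857.

-6.2857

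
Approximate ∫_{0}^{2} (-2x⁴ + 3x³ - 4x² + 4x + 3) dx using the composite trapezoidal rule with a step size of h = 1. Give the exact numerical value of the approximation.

-1

h = (2 − 0)/2 = 1.
Nodes x₀,…,x₂ = 0, 1, 2.
f(x) = -2x⁴ + 3x³ - 4x² + 4x + 3: f₀=3, f₁=4, f₂=-13.
(h/2)·[f₀ + 2f₁ + f₂] = 0.5·(-2) = -1.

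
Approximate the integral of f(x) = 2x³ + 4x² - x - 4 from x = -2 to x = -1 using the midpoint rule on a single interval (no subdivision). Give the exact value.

-0.25

M = (b−a)·f(-1.5) = 1·(-0.25) = -0.25.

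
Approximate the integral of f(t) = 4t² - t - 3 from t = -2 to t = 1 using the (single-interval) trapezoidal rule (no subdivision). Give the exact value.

T = (b−a)/2 · [f(-2) + f(1)] = 1.5·[15 + 0] = 22.5.

22.5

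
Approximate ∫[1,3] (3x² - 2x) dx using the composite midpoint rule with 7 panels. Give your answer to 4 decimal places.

17.9592

h = (3 − 1)/7 = 0.285714.
Midpoints m₁,…,m₇ = 1.142857, 1.428571, 1.714286, 2, 2.285714, 2.571429, 2.857143.
f(m₁)=1.632653, f(m₂)=3.265306, f(m₃)=5.387755, f(m₄)=8, f(m₅)=11.102041, f(m₆)=14.693878, f(m₇)=18.775510.
h·[f(m₁) + f(m₂) + f(m₃) + f(m₄) + f(m₅) + f(m₆) + f(m₇)] = 0.285714·(62.857143) = 17.9592.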